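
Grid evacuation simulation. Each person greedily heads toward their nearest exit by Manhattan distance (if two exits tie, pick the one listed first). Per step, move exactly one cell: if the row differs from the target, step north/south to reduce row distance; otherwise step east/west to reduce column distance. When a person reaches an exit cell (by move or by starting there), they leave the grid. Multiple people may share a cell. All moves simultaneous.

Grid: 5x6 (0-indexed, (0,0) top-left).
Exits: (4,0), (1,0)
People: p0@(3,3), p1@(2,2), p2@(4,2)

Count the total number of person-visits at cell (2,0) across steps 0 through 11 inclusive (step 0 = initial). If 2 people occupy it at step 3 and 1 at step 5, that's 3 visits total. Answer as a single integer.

Answer: 0

Derivation:
Step 0: p0@(3,3) p1@(2,2) p2@(4,2) -> at (2,0): 0 [-], cum=0
Step 1: p0@(4,3) p1@(1,2) p2@(4,1) -> at (2,0): 0 [-], cum=0
Step 2: p0@(4,2) p1@(1,1) p2@ESC -> at (2,0): 0 [-], cum=0
Step 3: p0@(4,1) p1@ESC p2@ESC -> at (2,0): 0 [-], cum=0
Step 4: p0@ESC p1@ESC p2@ESC -> at (2,0): 0 [-], cum=0
Total visits = 0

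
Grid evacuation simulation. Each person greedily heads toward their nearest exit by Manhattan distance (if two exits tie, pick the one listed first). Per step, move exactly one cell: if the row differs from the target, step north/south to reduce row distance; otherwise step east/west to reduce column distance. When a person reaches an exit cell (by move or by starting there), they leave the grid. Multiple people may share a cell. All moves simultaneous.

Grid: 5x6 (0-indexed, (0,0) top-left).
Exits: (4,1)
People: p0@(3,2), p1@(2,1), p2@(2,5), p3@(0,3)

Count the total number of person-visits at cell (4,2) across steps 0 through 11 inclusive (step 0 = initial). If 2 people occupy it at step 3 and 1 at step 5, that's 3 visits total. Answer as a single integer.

Step 0: p0@(3,2) p1@(2,1) p2@(2,5) p3@(0,3) -> at (4,2): 0 [-], cum=0
Step 1: p0@(4,2) p1@(3,1) p2@(3,5) p3@(1,3) -> at (4,2): 1 [p0], cum=1
Step 2: p0@ESC p1@ESC p2@(4,5) p3@(2,3) -> at (4,2): 0 [-], cum=1
Step 3: p0@ESC p1@ESC p2@(4,4) p3@(3,3) -> at (4,2): 0 [-], cum=1
Step 4: p0@ESC p1@ESC p2@(4,3) p3@(4,3) -> at (4,2): 0 [-], cum=1
Step 5: p0@ESC p1@ESC p2@(4,2) p3@(4,2) -> at (4,2): 2 [p2,p3], cum=3
Step 6: p0@ESC p1@ESC p2@ESC p3@ESC -> at (4,2): 0 [-], cum=3
Total visits = 3

Answer: 3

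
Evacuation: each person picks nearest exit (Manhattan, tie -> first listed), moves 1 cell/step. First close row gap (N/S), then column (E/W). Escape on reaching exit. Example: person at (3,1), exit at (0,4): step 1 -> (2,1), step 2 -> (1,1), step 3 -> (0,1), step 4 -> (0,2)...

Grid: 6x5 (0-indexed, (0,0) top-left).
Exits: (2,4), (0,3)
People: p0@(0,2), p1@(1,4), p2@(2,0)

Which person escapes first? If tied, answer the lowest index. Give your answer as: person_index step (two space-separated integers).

Step 1: p0:(0,2)->(0,3)->EXIT | p1:(1,4)->(2,4)->EXIT | p2:(2,0)->(2,1)
Step 2: p0:escaped | p1:escaped | p2:(2,1)->(2,2)
Step 3: p0:escaped | p1:escaped | p2:(2,2)->(2,3)
Step 4: p0:escaped | p1:escaped | p2:(2,3)->(2,4)->EXIT
Exit steps: [1, 1, 4]
First to escape: p0 at step 1

Answer: 0 1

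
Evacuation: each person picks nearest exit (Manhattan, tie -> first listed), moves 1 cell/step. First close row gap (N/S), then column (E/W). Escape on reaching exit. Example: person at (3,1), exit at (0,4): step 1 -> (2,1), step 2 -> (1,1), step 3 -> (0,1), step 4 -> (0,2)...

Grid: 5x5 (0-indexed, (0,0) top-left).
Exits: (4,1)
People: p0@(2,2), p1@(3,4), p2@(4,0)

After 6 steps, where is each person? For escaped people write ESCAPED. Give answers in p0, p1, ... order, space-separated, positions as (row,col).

Step 1: p0:(2,2)->(3,2) | p1:(3,4)->(4,4) | p2:(4,0)->(4,1)->EXIT
Step 2: p0:(3,2)->(4,2) | p1:(4,4)->(4,3) | p2:escaped
Step 3: p0:(4,2)->(4,1)->EXIT | p1:(4,3)->(4,2) | p2:escaped
Step 4: p0:escaped | p1:(4,2)->(4,1)->EXIT | p2:escaped

ESCAPED ESCAPED ESCAPED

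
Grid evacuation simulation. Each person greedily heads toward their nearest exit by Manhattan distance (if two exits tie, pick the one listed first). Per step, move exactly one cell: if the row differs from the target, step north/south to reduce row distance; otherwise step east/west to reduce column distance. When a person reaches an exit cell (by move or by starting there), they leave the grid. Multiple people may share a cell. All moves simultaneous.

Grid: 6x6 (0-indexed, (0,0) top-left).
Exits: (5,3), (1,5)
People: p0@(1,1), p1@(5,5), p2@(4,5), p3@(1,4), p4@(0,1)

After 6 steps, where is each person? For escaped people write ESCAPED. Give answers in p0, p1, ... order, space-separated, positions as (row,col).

Step 1: p0:(1,1)->(1,2) | p1:(5,5)->(5,4) | p2:(4,5)->(5,5) | p3:(1,4)->(1,5)->EXIT | p4:(0,1)->(1,1)
Step 2: p0:(1,2)->(1,3) | p1:(5,4)->(5,3)->EXIT | p2:(5,5)->(5,4) | p3:escaped | p4:(1,1)->(1,2)
Step 3: p0:(1,3)->(1,4) | p1:escaped | p2:(5,4)->(5,3)->EXIT | p3:escaped | p4:(1,2)->(1,3)
Step 4: p0:(1,4)->(1,5)->EXIT | p1:escaped | p2:escaped | p3:escaped | p4:(1,3)->(1,4)
Step 5: p0:escaped | p1:escaped | p2:escaped | p3:escaped | p4:(1,4)->(1,5)->EXIT

ESCAPED ESCAPED ESCAPED ESCAPED ESCAPED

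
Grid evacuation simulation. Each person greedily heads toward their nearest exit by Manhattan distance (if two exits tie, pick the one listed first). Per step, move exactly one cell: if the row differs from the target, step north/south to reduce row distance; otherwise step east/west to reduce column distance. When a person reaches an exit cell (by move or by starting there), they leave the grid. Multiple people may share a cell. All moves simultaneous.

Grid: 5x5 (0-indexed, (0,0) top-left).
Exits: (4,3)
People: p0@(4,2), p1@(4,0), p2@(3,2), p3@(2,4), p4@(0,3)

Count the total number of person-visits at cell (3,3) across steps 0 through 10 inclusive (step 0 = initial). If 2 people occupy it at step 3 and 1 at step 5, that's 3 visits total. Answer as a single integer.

Step 0: p0@(4,2) p1@(4,0) p2@(3,2) p3@(2,4) p4@(0,3) -> at (3,3): 0 [-], cum=0
Step 1: p0@ESC p1@(4,1) p2@(4,2) p3@(3,4) p4@(1,3) -> at (3,3): 0 [-], cum=0
Step 2: p0@ESC p1@(4,2) p2@ESC p3@(4,4) p4@(2,3) -> at (3,3): 0 [-], cum=0
Step 3: p0@ESC p1@ESC p2@ESC p3@ESC p4@(3,3) -> at (3,3): 1 [p4], cum=1
Step 4: p0@ESC p1@ESC p2@ESC p3@ESC p4@ESC -> at (3,3): 0 [-], cum=1
Total visits = 1

Answer: 1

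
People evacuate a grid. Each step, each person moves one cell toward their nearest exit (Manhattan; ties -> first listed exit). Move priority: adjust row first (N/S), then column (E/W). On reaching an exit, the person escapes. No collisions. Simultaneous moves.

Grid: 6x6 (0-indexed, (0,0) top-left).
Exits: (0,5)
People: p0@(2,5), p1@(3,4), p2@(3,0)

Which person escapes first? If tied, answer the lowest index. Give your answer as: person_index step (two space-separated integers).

Answer: 0 2

Derivation:
Step 1: p0:(2,5)->(1,5) | p1:(3,4)->(2,4) | p2:(3,0)->(2,0)
Step 2: p0:(1,5)->(0,5)->EXIT | p1:(2,4)->(1,4) | p2:(2,0)->(1,0)
Step 3: p0:escaped | p1:(1,4)->(0,4) | p2:(1,0)->(0,0)
Step 4: p0:escaped | p1:(0,4)->(0,5)->EXIT | p2:(0,0)->(0,1)
Step 5: p0:escaped | p1:escaped | p2:(0,1)->(0,2)
Step 6: p0:escaped | p1:escaped | p2:(0,2)->(0,3)
Step 7: p0:escaped | p1:escaped | p2:(0,3)->(0,4)
Step 8: p0:escaped | p1:escaped | p2:(0,4)->(0,5)->EXIT
Exit steps: [2, 4, 8]
First to escape: p0 at step 2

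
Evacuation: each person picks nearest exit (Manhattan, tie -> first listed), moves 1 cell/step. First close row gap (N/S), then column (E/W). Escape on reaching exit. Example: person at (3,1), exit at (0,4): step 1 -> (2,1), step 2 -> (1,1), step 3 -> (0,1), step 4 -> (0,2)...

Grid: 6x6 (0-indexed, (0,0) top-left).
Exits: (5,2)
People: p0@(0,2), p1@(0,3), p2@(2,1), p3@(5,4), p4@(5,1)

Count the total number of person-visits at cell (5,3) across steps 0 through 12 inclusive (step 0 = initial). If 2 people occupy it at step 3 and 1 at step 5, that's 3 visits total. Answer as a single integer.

Answer: 2

Derivation:
Step 0: p0@(0,2) p1@(0,3) p2@(2,1) p3@(5,4) p4@(5,1) -> at (5,3): 0 [-], cum=0
Step 1: p0@(1,2) p1@(1,3) p2@(3,1) p3@(5,3) p4@ESC -> at (5,3): 1 [p3], cum=1
Step 2: p0@(2,2) p1@(2,3) p2@(4,1) p3@ESC p4@ESC -> at (5,3): 0 [-], cum=1
Step 3: p0@(3,2) p1@(3,3) p2@(5,1) p3@ESC p4@ESC -> at (5,3): 0 [-], cum=1
Step 4: p0@(4,2) p1@(4,3) p2@ESC p3@ESC p4@ESC -> at (5,3): 0 [-], cum=1
Step 5: p0@ESC p1@(5,3) p2@ESC p3@ESC p4@ESC -> at (5,3): 1 [p1], cum=2
Step 6: p0@ESC p1@ESC p2@ESC p3@ESC p4@ESC -> at (5,3): 0 [-], cum=2
Total visits = 2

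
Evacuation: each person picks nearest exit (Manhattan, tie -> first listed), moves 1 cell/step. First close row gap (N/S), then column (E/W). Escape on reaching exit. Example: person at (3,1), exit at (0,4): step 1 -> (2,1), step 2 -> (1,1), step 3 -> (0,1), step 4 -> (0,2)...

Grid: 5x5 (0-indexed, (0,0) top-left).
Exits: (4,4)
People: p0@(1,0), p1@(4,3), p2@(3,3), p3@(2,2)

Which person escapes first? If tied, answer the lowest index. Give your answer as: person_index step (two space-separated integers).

Answer: 1 1

Derivation:
Step 1: p0:(1,0)->(2,0) | p1:(4,3)->(4,4)->EXIT | p2:(3,3)->(4,3) | p3:(2,2)->(3,2)
Step 2: p0:(2,0)->(3,0) | p1:escaped | p2:(4,3)->(4,4)->EXIT | p3:(3,2)->(4,2)
Step 3: p0:(3,0)->(4,0) | p1:escaped | p2:escaped | p3:(4,2)->(4,3)
Step 4: p0:(4,0)->(4,1) | p1:escaped | p2:escaped | p3:(4,3)->(4,4)->EXIT
Step 5: p0:(4,1)->(4,2) | p1:escaped | p2:escaped | p3:escaped
Step 6: p0:(4,2)->(4,3) | p1:escaped | p2:escaped | p3:escaped
Step 7: p0:(4,3)->(4,4)->EXIT | p1:escaped | p2:escaped | p3:escaped
Exit steps: [7, 1, 2, 4]
First to escape: p1 at step 1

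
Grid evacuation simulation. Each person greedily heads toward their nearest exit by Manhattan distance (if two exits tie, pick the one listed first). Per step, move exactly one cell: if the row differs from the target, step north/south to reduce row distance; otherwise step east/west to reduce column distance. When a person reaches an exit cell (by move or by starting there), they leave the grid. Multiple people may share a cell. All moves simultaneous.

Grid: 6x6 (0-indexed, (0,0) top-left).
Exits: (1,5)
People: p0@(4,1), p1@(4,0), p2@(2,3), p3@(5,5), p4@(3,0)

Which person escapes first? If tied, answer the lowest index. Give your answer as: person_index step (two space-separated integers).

Step 1: p0:(4,1)->(3,1) | p1:(4,0)->(3,0) | p2:(2,3)->(1,3) | p3:(5,5)->(4,5) | p4:(3,0)->(2,0)
Step 2: p0:(3,1)->(2,1) | p1:(3,0)->(2,0) | p2:(1,3)->(1,4) | p3:(4,5)->(3,5) | p4:(2,0)->(1,0)
Step 3: p0:(2,1)->(1,1) | p1:(2,0)->(1,0) | p2:(1,4)->(1,5)->EXIT | p3:(3,5)->(2,5) | p4:(1,0)->(1,1)
Step 4: p0:(1,1)->(1,2) | p1:(1,0)->(1,1) | p2:escaped | p3:(2,5)->(1,5)->EXIT | p4:(1,1)->(1,2)
Step 5: p0:(1,2)->(1,3) | p1:(1,1)->(1,2) | p2:escaped | p3:escaped | p4:(1,2)->(1,3)
Step 6: p0:(1,3)->(1,4) | p1:(1,2)->(1,3) | p2:escaped | p3:escaped | p4:(1,3)->(1,4)
Step 7: p0:(1,4)->(1,5)->EXIT | p1:(1,3)->(1,4) | p2:escaped | p3:escaped | p4:(1,4)->(1,5)->EXIT
Step 8: p0:escaped | p1:(1,4)->(1,5)->EXIT | p2:escaped | p3:escaped | p4:escaped
Exit steps: [7, 8, 3, 4, 7]
First to escape: p2 at step 3

Answer: 2 3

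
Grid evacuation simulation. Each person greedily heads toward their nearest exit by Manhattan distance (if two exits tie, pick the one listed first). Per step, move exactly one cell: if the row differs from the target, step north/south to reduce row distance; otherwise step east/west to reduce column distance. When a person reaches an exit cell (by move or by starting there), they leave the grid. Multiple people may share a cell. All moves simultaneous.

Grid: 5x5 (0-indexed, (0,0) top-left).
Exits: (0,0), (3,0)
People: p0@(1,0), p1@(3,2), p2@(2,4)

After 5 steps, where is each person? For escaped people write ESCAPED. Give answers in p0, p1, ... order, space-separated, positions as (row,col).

Step 1: p0:(1,0)->(0,0)->EXIT | p1:(3,2)->(3,1) | p2:(2,4)->(3,4)
Step 2: p0:escaped | p1:(3,1)->(3,0)->EXIT | p2:(3,4)->(3,3)
Step 3: p0:escaped | p1:escaped | p2:(3,3)->(3,2)
Step 4: p0:escaped | p1:escaped | p2:(3,2)->(3,1)
Step 5: p0:escaped | p1:escaped | p2:(3,1)->(3,0)->EXIT

ESCAPED ESCAPED ESCAPED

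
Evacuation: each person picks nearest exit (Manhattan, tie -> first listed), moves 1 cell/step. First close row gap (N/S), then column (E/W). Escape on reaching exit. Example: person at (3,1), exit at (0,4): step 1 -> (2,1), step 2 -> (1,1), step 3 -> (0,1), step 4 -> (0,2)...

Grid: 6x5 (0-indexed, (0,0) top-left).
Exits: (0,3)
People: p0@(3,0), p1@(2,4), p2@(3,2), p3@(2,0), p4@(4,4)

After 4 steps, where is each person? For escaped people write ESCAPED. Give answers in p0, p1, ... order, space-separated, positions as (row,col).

Step 1: p0:(3,0)->(2,0) | p1:(2,4)->(1,4) | p2:(3,2)->(2,2) | p3:(2,0)->(1,0) | p4:(4,4)->(3,4)
Step 2: p0:(2,0)->(1,0) | p1:(1,4)->(0,4) | p2:(2,2)->(1,2) | p3:(1,0)->(0,0) | p4:(3,4)->(2,4)
Step 3: p0:(1,0)->(0,0) | p1:(0,4)->(0,3)->EXIT | p2:(1,2)->(0,2) | p3:(0,0)->(0,1) | p4:(2,4)->(1,4)
Step 4: p0:(0,0)->(0,1) | p1:escaped | p2:(0,2)->(0,3)->EXIT | p3:(0,1)->(0,2) | p4:(1,4)->(0,4)

(0,1) ESCAPED ESCAPED (0,2) (0,4)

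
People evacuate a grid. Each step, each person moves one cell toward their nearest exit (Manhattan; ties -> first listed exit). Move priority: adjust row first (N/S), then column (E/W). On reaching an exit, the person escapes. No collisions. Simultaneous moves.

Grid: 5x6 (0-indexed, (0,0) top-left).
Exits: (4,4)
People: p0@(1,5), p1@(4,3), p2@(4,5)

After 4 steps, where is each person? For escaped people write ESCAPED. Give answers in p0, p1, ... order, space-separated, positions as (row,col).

Step 1: p0:(1,5)->(2,5) | p1:(4,3)->(4,4)->EXIT | p2:(4,5)->(4,4)->EXIT
Step 2: p0:(2,5)->(3,5) | p1:escaped | p2:escaped
Step 3: p0:(3,5)->(4,5) | p1:escaped | p2:escaped
Step 4: p0:(4,5)->(4,4)->EXIT | p1:escaped | p2:escaped

ESCAPED ESCAPED ESCAPED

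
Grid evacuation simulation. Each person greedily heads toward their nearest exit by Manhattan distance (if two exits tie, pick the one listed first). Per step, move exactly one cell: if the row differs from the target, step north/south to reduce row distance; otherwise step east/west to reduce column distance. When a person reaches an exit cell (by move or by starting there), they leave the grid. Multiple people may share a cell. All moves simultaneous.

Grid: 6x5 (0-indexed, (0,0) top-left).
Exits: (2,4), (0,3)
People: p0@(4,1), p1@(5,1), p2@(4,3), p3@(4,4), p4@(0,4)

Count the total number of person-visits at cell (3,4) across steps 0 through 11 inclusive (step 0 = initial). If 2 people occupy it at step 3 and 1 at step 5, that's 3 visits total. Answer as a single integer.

Step 0: p0@(4,1) p1@(5,1) p2@(4,3) p3@(4,4) p4@(0,4) -> at (3,4): 0 [-], cum=0
Step 1: p0@(3,1) p1@(4,1) p2@(3,3) p3@(3,4) p4@ESC -> at (3,4): 1 [p3], cum=1
Step 2: p0@(2,1) p1@(3,1) p2@(2,3) p3@ESC p4@ESC -> at (3,4): 0 [-], cum=1
Step 3: p0@(2,2) p1@(2,1) p2@ESC p3@ESC p4@ESC -> at (3,4): 0 [-], cum=1
Step 4: p0@(2,3) p1@(2,2) p2@ESC p3@ESC p4@ESC -> at (3,4): 0 [-], cum=1
Step 5: p0@ESC p1@(2,3) p2@ESC p3@ESC p4@ESC -> at (3,4): 0 [-], cum=1
Step 6: p0@ESC p1@ESC p2@ESC p3@ESC p4@ESC -> at (3,4): 0 [-], cum=1
Total visits = 1

Answer: 1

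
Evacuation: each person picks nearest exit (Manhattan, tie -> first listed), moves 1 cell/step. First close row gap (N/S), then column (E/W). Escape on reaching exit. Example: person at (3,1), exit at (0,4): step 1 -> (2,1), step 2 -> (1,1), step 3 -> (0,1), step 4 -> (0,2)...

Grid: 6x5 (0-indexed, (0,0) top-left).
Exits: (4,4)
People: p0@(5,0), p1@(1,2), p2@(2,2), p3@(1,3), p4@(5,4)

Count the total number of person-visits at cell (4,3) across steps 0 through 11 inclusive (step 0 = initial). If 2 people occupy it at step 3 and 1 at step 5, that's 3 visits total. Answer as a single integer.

Answer: 4

Derivation:
Step 0: p0@(5,0) p1@(1,2) p2@(2,2) p3@(1,3) p4@(5,4) -> at (4,3): 0 [-], cum=0
Step 1: p0@(4,0) p1@(2,2) p2@(3,2) p3@(2,3) p4@ESC -> at (4,3): 0 [-], cum=0
Step 2: p0@(4,1) p1@(3,2) p2@(4,2) p3@(3,3) p4@ESC -> at (4,3): 0 [-], cum=0
Step 3: p0@(4,2) p1@(4,2) p2@(4,3) p3@(4,3) p4@ESC -> at (4,3): 2 [p2,p3], cum=2
Step 4: p0@(4,3) p1@(4,3) p2@ESC p3@ESC p4@ESC -> at (4,3): 2 [p0,p1], cum=4
Step 5: p0@ESC p1@ESC p2@ESC p3@ESC p4@ESC -> at (4,3): 0 [-], cum=4
Total visits = 4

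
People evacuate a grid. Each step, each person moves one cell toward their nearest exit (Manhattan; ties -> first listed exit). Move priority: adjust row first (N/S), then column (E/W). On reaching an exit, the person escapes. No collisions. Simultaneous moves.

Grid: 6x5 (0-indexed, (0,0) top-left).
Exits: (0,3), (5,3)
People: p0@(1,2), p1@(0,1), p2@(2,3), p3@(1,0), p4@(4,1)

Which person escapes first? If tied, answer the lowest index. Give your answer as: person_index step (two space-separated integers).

Answer: 0 2

Derivation:
Step 1: p0:(1,2)->(0,2) | p1:(0,1)->(0,2) | p2:(2,3)->(1,3) | p3:(1,0)->(0,0) | p4:(4,1)->(5,1)
Step 2: p0:(0,2)->(0,3)->EXIT | p1:(0,2)->(0,3)->EXIT | p2:(1,3)->(0,3)->EXIT | p3:(0,0)->(0,1) | p4:(5,1)->(5,2)
Step 3: p0:escaped | p1:escaped | p2:escaped | p3:(0,1)->(0,2) | p4:(5,2)->(5,3)->EXIT
Step 4: p0:escaped | p1:escaped | p2:escaped | p3:(0,2)->(0,3)->EXIT | p4:escaped
Exit steps: [2, 2, 2, 4, 3]
First to escape: p0 at step 2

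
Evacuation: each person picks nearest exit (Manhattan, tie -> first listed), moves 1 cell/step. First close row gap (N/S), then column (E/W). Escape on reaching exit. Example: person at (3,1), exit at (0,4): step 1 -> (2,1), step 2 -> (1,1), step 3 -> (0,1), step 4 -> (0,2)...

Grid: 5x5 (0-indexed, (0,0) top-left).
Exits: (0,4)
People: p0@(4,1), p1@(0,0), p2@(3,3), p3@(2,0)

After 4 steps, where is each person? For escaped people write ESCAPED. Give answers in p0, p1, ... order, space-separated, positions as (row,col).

Step 1: p0:(4,1)->(3,1) | p1:(0,0)->(0,1) | p2:(3,3)->(2,3) | p3:(2,0)->(1,0)
Step 2: p0:(3,1)->(2,1) | p1:(0,1)->(0,2) | p2:(2,3)->(1,3) | p3:(1,0)->(0,0)
Step 3: p0:(2,1)->(1,1) | p1:(0,2)->(0,3) | p2:(1,3)->(0,3) | p3:(0,0)->(0,1)
Step 4: p0:(1,1)->(0,1) | p1:(0,3)->(0,4)->EXIT | p2:(0,3)->(0,4)->EXIT | p3:(0,1)->(0,2)

(0,1) ESCAPED ESCAPED (0,2)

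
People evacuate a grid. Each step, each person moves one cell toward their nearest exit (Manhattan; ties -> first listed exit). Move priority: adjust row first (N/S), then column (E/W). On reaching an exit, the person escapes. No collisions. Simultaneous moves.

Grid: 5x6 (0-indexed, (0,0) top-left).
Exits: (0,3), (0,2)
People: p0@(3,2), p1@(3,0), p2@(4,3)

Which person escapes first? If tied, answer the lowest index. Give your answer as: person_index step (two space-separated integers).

Step 1: p0:(3,2)->(2,2) | p1:(3,0)->(2,0) | p2:(4,3)->(3,3)
Step 2: p0:(2,2)->(1,2) | p1:(2,0)->(1,0) | p2:(3,3)->(2,3)
Step 3: p0:(1,2)->(0,2)->EXIT | p1:(1,0)->(0,0) | p2:(2,3)->(1,3)
Step 4: p0:escaped | p1:(0,0)->(0,1) | p2:(1,3)->(0,3)->EXIT
Step 5: p0:escaped | p1:(0,1)->(0,2)->EXIT | p2:escaped
Exit steps: [3, 5, 4]
First to escape: p0 at step 3

Answer: 0 3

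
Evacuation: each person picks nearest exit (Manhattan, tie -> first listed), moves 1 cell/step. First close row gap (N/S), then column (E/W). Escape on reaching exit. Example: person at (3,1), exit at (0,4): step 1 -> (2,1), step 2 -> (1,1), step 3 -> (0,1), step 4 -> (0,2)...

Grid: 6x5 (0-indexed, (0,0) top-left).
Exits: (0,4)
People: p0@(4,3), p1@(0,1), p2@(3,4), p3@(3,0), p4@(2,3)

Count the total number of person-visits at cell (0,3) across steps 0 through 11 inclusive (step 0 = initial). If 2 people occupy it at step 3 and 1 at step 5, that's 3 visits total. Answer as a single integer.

Step 0: p0@(4,3) p1@(0,1) p2@(3,4) p3@(3,0) p4@(2,3) -> at (0,3): 0 [-], cum=0
Step 1: p0@(3,3) p1@(0,2) p2@(2,4) p3@(2,0) p4@(1,3) -> at (0,3): 0 [-], cum=0
Step 2: p0@(2,3) p1@(0,3) p2@(1,4) p3@(1,0) p4@(0,3) -> at (0,3): 2 [p1,p4], cum=2
Step 3: p0@(1,3) p1@ESC p2@ESC p3@(0,0) p4@ESC -> at (0,3): 0 [-], cum=2
Step 4: p0@(0,3) p1@ESC p2@ESC p3@(0,1) p4@ESC -> at (0,3): 1 [p0], cum=3
Step 5: p0@ESC p1@ESC p2@ESC p3@(0,2) p4@ESC -> at (0,3): 0 [-], cum=3
Step 6: p0@ESC p1@ESC p2@ESC p3@(0,3) p4@ESC -> at (0,3): 1 [p3], cum=4
Step 7: p0@ESC p1@ESC p2@ESC p3@ESC p4@ESC -> at (0,3): 0 [-], cum=4
Total visits = 4

Answer: 4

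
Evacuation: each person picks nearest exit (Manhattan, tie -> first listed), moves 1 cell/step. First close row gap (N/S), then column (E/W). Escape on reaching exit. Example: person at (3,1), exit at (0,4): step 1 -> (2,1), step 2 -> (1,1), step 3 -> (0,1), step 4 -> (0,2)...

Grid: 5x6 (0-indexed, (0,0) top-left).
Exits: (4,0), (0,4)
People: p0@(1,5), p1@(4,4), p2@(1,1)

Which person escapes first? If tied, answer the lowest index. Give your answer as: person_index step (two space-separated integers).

Step 1: p0:(1,5)->(0,5) | p1:(4,4)->(4,3) | p2:(1,1)->(2,1)
Step 2: p0:(0,5)->(0,4)->EXIT | p1:(4,3)->(4,2) | p2:(2,1)->(3,1)
Step 3: p0:escaped | p1:(4,2)->(4,1) | p2:(3,1)->(4,1)
Step 4: p0:escaped | p1:(4,1)->(4,0)->EXIT | p2:(4,1)->(4,0)->EXIT
Exit steps: [2, 4, 4]
First to escape: p0 at step 2

Answer: 0 2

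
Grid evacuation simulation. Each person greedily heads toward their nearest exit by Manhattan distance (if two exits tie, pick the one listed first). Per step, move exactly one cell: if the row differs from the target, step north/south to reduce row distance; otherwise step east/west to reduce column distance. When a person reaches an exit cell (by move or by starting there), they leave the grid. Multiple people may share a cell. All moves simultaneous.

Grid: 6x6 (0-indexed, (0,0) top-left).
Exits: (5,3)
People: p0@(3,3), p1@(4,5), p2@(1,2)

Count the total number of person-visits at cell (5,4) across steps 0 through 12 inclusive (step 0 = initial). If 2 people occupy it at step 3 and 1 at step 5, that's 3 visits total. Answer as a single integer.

Step 0: p0@(3,3) p1@(4,5) p2@(1,2) -> at (5,4): 0 [-], cum=0
Step 1: p0@(4,3) p1@(5,5) p2@(2,2) -> at (5,4): 0 [-], cum=0
Step 2: p0@ESC p1@(5,4) p2@(3,2) -> at (5,4): 1 [p1], cum=1
Step 3: p0@ESC p1@ESC p2@(4,2) -> at (5,4): 0 [-], cum=1
Step 4: p0@ESC p1@ESC p2@(5,2) -> at (5,4): 0 [-], cum=1
Step 5: p0@ESC p1@ESC p2@ESC -> at (5,4): 0 [-], cum=1
Total visits = 1

Answer: 1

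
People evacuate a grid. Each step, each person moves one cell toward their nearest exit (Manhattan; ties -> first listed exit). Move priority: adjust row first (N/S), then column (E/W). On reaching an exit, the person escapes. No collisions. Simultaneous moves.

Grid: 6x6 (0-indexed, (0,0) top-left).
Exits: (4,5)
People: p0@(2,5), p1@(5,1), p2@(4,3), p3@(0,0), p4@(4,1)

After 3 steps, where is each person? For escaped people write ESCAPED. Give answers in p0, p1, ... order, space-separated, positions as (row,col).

Step 1: p0:(2,5)->(3,5) | p1:(5,1)->(4,1) | p2:(4,3)->(4,4) | p3:(0,0)->(1,0) | p4:(4,1)->(4,2)
Step 2: p0:(3,5)->(4,5)->EXIT | p1:(4,1)->(4,2) | p2:(4,4)->(4,5)->EXIT | p3:(1,0)->(2,0) | p4:(4,2)->(4,3)
Step 3: p0:escaped | p1:(4,2)->(4,3) | p2:escaped | p3:(2,0)->(3,0) | p4:(4,3)->(4,4)

ESCAPED (4,3) ESCAPED (3,0) (4,4)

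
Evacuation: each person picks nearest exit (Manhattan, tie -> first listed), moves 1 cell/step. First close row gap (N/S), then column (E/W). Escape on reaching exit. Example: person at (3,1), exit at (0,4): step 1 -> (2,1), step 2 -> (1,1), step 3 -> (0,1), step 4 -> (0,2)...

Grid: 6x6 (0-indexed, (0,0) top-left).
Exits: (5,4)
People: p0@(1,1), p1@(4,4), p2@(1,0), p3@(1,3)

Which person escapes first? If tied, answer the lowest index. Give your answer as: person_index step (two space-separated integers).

Answer: 1 1

Derivation:
Step 1: p0:(1,1)->(2,1) | p1:(4,4)->(5,4)->EXIT | p2:(1,0)->(2,0) | p3:(1,3)->(2,3)
Step 2: p0:(2,1)->(3,1) | p1:escaped | p2:(2,0)->(3,0) | p3:(2,3)->(3,3)
Step 3: p0:(3,1)->(4,1) | p1:escaped | p2:(3,0)->(4,0) | p3:(3,3)->(4,3)
Step 4: p0:(4,1)->(5,1) | p1:escaped | p2:(4,0)->(5,0) | p3:(4,3)->(5,3)
Step 5: p0:(5,1)->(5,2) | p1:escaped | p2:(5,0)->(5,1) | p3:(5,3)->(5,4)->EXIT
Step 6: p0:(5,2)->(5,3) | p1:escaped | p2:(5,1)->(5,2) | p3:escaped
Step 7: p0:(5,3)->(5,4)->EXIT | p1:escaped | p2:(5,2)->(5,3) | p3:escaped
Step 8: p0:escaped | p1:escaped | p2:(5,3)->(5,4)->EXIT | p3:escaped
Exit steps: [7, 1, 8, 5]
First to escape: p1 at step 1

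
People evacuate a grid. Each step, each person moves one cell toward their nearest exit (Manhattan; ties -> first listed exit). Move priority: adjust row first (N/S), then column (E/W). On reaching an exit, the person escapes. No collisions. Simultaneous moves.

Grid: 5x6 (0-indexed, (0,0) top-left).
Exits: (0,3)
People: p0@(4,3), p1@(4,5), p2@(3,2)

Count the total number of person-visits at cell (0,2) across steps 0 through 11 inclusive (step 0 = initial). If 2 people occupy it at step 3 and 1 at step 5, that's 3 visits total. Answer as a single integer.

Step 0: p0@(4,3) p1@(4,5) p2@(3,2) -> at (0,2): 0 [-], cum=0
Step 1: p0@(3,3) p1@(3,5) p2@(2,2) -> at (0,2): 0 [-], cum=0
Step 2: p0@(2,3) p1@(2,5) p2@(1,2) -> at (0,2): 0 [-], cum=0
Step 3: p0@(1,3) p1@(1,5) p2@(0,2) -> at (0,2): 1 [p2], cum=1
Step 4: p0@ESC p1@(0,5) p2@ESC -> at (0,2): 0 [-], cum=1
Step 5: p0@ESC p1@(0,4) p2@ESC -> at (0,2): 0 [-], cum=1
Step 6: p0@ESC p1@ESC p2@ESC -> at (0,2): 0 [-], cum=1
Total visits = 1

Answer: 1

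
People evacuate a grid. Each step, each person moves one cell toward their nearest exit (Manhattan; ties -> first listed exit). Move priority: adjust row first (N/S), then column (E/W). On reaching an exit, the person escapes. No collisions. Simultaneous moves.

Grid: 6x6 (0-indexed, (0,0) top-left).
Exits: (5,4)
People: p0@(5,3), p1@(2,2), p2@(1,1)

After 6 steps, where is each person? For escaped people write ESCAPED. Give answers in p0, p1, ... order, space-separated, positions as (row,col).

Step 1: p0:(5,3)->(5,4)->EXIT | p1:(2,2)->(3,2) | p2:(1,1)->(2,1)
Step 2: p0:escaped | p1:(3,2)->(4,2) | p2:(2,1)->(3,1)
Step 3: p0:escaped | p1:(4,2)->(5,2) | p2:(3,1)->(4,1)
Step 4: p0:escaped | p1:(5,2)->(5,3) | p2:(4,1)->(5,1)
Step 5: p0:escaped | p1:(5,3)->(5,4)->EXIT | p2:(5,1)->(5,2)
Step 6: p0:escaped | p1:escaped | p2:(5,2)->(5,3)

ESCAPED ESCAPED (5,3)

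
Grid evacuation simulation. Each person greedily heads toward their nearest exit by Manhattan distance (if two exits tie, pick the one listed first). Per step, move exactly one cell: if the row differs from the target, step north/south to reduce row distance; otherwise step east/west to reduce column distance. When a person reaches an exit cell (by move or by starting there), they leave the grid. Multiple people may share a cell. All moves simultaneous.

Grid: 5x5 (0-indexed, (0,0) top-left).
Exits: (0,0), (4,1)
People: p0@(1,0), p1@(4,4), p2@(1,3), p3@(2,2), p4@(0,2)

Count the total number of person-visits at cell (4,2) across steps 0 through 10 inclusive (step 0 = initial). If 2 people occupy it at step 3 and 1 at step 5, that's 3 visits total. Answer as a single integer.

Step 0: p0@(1,0) p1@(4,4) p2@(1,3) p3@(2,2) p4@(0,2) -> at (4,2): 0 [-], cum=0
Step 1: p0@ESC p1@(4,3) p2@(0,3) p3@(3,2) p4@(0,1) -> at (4,2): 0 [-], cum=0
Step 2: p0@ESC p1@(4,2) p2@(0,2) p3@(4,2) p4@ESC -> at (4,2): 2 [p1,p3], cum=2
Step 3: p0@ESC p1@ESC p2@(0,1) p3@ESC p4@ESC -> at (4,2): 0 [-], cum=2
Step 4: p0@ESC p1@ESC p2@ESC p3@ESC p4@ESC -> at (4,2): 0 [-], cum=2
Total visits = 2

Answer: 2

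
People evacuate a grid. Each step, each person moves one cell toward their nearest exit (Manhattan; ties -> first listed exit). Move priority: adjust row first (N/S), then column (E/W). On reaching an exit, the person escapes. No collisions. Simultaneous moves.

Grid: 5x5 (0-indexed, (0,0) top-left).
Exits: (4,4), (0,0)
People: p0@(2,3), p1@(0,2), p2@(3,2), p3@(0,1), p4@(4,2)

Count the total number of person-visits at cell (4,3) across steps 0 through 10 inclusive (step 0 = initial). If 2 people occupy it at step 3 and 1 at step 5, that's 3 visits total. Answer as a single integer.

Answer: 3

Derivation:
Step 0: p0@(2,3) p1@(0,2) p2@(3,2) p3@(0,1) p4@(4,2) -> at (4,3): 0 [-], cum=0
Step 1: p0@(3,3) p1@(0,1) p2@(4,2) p3@ESC p4@(4,3) -> at (4,3): 1 [p4], cum=1
Step 2: p0@(4,3) p1@ESC p2@(4,3) p3@ESC p4@ESC -> at (4,3): 2 [p0,p2], cum=3
Step 3: p0@ESC p1@ESC p2@ESC p3@ESC p4@ESC -> at (4,3): 0 [-], cum=3
Total visits = 3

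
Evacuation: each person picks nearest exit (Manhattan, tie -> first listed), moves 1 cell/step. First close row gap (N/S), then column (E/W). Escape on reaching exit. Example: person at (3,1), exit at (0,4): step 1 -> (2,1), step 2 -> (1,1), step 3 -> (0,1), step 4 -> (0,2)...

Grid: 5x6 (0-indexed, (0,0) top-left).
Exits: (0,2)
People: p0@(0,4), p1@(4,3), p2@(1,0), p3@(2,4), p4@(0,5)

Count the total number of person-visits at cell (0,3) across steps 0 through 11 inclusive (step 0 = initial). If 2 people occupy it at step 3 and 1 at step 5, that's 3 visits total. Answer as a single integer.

Answer: 4

Derivation:
Step 0: p0@(0,4) p1@(4,3) p2@(1,0) p3@(2,4) p4@(0,5) -> at (0,3): 0 [-], cum=0
Step 1: p0@(0,3) p1@(3,3) p2@(0,0) p3@(1,4) p4@(0,4) -> at (0,3): 1 [p0], cum=1
Step 2: p0@ESC p1@(2,3) p2@(0,1) p3@(0,4) p4@(0,3) -> at (0,3): 1 [p4], cum=2
Step 3: p0@ESC p1@(1,3) p2@ESC p3@(0,3) p4@ESC -> at (0,3): 1 [p3], cum=3
Step 4: p0@ESC p1@(0,3) p2@ESC p3@ESC p4@ESC -> at (0,3): 1 [p1], cum=4
Step 5: p0@ESC p1@ESC p2@ESC p3@ESC p4@ESC -> at (0,3): 0 [-], cum=4
Total visits = 4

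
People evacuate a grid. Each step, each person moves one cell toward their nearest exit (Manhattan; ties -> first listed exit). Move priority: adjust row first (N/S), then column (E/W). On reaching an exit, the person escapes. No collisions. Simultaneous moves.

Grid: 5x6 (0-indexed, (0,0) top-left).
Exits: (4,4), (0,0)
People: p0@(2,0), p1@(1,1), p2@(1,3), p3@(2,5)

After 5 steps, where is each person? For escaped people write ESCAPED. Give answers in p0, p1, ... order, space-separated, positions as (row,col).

Step 1: p0:(2,0)->(1,0) | p1:(1,1)->(0,1) | p2:(1,3)->(2,3) | p3:(2,5)->(3,5)
Step 2: p0:(1,0)->(0,0)->EXIT | p1:(0,1)->(0,0)->EXIT | p2:(2,3)->(3,3) | p3:(3,5)->(4,5)
Step 3: p0:escaped | p1:escaped | p2:(3,3)->(4,3) | p3:(4,5)->(4,4)->EXIT
Step 4: p0:escaped | p1:escaped | p2:(4,3)->(4,4)->EXIT | p3:escaped

ESCAPED ESCAPED ESCAPED ESCAPED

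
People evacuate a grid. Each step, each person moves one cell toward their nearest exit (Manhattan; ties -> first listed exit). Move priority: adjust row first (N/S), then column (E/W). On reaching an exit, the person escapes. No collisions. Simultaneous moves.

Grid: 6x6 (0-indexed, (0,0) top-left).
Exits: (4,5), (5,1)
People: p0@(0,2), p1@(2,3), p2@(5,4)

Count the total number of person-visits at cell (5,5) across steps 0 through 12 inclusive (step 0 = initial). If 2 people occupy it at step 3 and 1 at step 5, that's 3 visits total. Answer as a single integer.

Step 0: p0@(0,2) p1@(2,3) p2@(5,4) -> at (5,5): 0 [-], cum=0
Step 1: p0@(1,2) p1@(3,3) p2@(4,4) -> at (5,5): 0 [-], cum=0
Step 2: p0@(2,2) p1@(4,3) p2@ESC -> at (5,5): 0 [-], cum=0
Step 3: p0@(3,2) p1@(4,4) p2@ESC -> at (5,5): 0 [-], cum=0
Step 4: p0@(4,2) p1@ESC p2@ESC -> at (5,5): 0 [-], cum=0
Step 5: p0@(5,2) p1@ESC p2@ESC -> at (5,5): 0 [-], cum=0
Step 6: p0@ESC p1@ESC p2@ESC -> at (5,5): 0 [-], cum=0
Total visits = 0

Answer: 0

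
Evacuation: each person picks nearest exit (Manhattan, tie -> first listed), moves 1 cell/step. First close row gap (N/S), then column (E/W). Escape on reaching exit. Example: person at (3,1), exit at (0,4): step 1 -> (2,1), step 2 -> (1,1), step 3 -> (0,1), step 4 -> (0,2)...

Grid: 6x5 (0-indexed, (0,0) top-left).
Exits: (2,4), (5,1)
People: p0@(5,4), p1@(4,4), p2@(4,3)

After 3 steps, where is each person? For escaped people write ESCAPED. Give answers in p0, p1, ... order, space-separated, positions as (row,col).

Step 1: p0:(5,4)->(4,4) | p1:(4,4)->(3,4) | p2:(4,3)->(3,3)
Step 2: p0:(4,4)->(3,4) | p1:(3,4)->(2,4)->EXIT | p2:(3,3)->(2,3)
Step 3: p0:(3,4)->(2,4)->EXIT | p1:escaped | p2:(2,3)->(2,4)->EXIT

ESCAPED ESCAPED ESCAPED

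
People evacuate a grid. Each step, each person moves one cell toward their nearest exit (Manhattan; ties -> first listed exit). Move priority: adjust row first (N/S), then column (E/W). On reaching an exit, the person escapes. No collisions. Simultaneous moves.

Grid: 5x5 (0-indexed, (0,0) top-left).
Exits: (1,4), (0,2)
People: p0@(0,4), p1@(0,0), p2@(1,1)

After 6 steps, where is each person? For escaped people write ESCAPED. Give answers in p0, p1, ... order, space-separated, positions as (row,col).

Step 1: p0:(0,4)->(1,4)->EXIT | p1:(0,0)->(0,1) | p2:(1,1)->(0,1)
Step 2: p0:escaped | p1:(0,1)->(0,2)->EXIT | p2:(0,1)->(0,2)->EXIT

ESCAPED ESCAPED ESCAPED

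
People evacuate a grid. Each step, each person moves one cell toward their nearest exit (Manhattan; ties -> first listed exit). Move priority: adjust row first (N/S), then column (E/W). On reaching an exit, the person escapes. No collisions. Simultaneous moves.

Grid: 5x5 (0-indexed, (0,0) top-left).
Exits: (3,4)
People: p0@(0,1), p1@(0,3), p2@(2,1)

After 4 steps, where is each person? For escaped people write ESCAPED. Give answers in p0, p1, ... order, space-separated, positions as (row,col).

Step 1: p0:(0,1)->(1,1) | p1:(0,3)->(1,3) | p2:(2,1)->(3,1)
Step 2: p0:(1,1)->(2,1) | p1:(1,3)->(2,3) | p2:(3,1)->(3,2)
Step 3: p0:(2,1)->(3,1) | p1:(2,3)->(3,3) | p2:(3,2)->(3,3)
Step 4: p0:(3,1)->(3,2) | p1:(3,3)->(3,4)->EXIT | p2:(3,3)->(3,4)->EXIT

(3,2) ESCAPED ESCAPED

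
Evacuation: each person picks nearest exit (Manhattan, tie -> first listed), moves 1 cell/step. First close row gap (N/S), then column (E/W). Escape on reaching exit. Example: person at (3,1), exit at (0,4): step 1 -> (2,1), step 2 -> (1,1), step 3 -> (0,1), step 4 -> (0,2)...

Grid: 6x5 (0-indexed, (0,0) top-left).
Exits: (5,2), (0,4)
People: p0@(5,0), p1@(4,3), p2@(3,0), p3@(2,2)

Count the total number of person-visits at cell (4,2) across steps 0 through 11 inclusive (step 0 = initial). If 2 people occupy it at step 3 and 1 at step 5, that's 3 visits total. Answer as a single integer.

Answer: 1

Derivation:
Step 0: p0@(5,0) p1@(4,3) p2@(3,0) p3@(2,2) -> at (4,2): 0 [-], cum=0
Step 1: p0@(5,1) p1@(5,3) p2@(4,0) p3@(3,2) -> at (4,2): 0 [-], cum=0
Step 2: p0@ESC p1@ESC p2@(5,0) p3@(4,2) -> at (4,2): 1 [p3], cum=1
Step 3: p0@ESC p1@ESC p2@(5,1) p3@ESC -> at (4,2): 0 [-], cum=1
Step 4: p0@ESC p1@ESC p2@ESC p3@ESC -> at (4,2): 0 [-], cum=1
Total visits = 1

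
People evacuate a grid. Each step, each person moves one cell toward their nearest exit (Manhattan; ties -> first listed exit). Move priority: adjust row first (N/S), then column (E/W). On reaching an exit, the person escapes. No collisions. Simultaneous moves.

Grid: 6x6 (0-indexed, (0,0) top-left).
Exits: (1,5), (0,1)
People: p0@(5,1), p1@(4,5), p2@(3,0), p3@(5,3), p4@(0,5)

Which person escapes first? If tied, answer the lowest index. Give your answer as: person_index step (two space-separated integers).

Step 1: p0:(5,1)->(4,1) | p1:(4,5)->(3,5) | p2:(3,0)->(2,0) | p3:(5,3)->(4,3) | p4:(0,5)->(1,5)->EXIT
Step 2: p0:(4,1)->(3,1) | p1:(3,5)->(2,5) | p2:(2,0)->(1,0) | p3:(4,3)->(3,3) | p4:escaped
Step 3: p0:(3,1)->(2,1) | p1:(2,5)->(1,5)->EXIT | p2:(1,0)->(0,0) | p3:(3,3)->(2,3) | p4:escaped
Step 4: p0:(2,1)->(1,1) | p1:escaped | p2:(0,0)->(0,1)->EXIT | p3:(2,3)->(1,3) | p4:escaped
Step 5: p0:(1,1)->(0,1)->EXIT | p1:escaped | p2:escaped | p3:(1,3)->(1,4) | p4:escaped
Step 6: p0:escaped | p1:escaped | p2:escaped | p3:(1,4)->(1,5)->EXIT | p4:escaped
Exit steps: [5, 3, 4, 6, 1]
First to escape: p4 at step 1

Answer: 4 1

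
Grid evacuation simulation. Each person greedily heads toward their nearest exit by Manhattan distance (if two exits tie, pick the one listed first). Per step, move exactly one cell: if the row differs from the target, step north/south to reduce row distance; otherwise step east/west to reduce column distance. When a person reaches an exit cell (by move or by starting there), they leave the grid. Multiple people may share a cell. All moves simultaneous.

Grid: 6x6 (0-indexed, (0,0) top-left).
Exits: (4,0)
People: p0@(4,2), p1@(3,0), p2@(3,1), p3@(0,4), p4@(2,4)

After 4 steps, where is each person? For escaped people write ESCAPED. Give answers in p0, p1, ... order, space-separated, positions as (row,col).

Step 1: p0:(4,2)->(4,1) | p1:(3,0)->(4,0)->EXIT | p2:(3,1)->(4,1) | p3:(0,4)->(1,4) | p4:(2,4)->(3,4)
Step 2: p0:(4,1)->(4,0)->EXIT | p1:escaped | p2:(4,1)->(4,0)->EXIT | p3:(1,4)->(2,4) | p4:(3,4)->(4,4)
Step 3: p0:escaped | p1:escaped | p2:escaped | p3:(2,4)->(3,4) | p4:(4,4)->(4,3)
Step 4: p0:escaped | p1:escaped | p2:escaped | p3:(3,4)->(4,4) | p4:(4,3)->(4,2)

ESCAPED ESCAPED ESCAPED (4,4) (4,2)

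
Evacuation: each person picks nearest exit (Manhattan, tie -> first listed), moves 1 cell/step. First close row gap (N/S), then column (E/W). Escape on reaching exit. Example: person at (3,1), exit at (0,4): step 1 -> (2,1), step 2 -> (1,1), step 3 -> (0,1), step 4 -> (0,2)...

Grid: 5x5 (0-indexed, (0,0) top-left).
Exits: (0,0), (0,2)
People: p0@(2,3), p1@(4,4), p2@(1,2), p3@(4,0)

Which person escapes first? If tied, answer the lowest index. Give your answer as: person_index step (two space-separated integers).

Answer: 2 1

Derivation:
Step 1: p0:(2,3)->(1,3) | p1:(4,4)->(3,4) | p2:(1,2)->(0,2)->EXIT | p3:(4,0)->(3,0)
Step 2: p0:(1,3)->(0,3) | p1:(3,4)->(2,4) | p2:escaped | p3:(3,0)->(2,0)
Step 3: p0:(0,3)->(0,2)->EXIT | p1:(2,4)->(1,4) | p2:escaped | p3:(2,0)->(1,0)
Step 4: p0:escaped | p1:(1,4)->(0,4) | p2:escaped | p3:(1,0)->(0,0)->EXIT
Step 5: p0:escaped | p1:(0,4)->(0,3) | p2:escaped | p3:escaped
Step 6: p0:escaped | p1:(0,3)->(0,2)->EXIT | p2:escaped | p3:escaped
Exit steps: [3, 6, 1, 4]
First to escape: p2 at step 1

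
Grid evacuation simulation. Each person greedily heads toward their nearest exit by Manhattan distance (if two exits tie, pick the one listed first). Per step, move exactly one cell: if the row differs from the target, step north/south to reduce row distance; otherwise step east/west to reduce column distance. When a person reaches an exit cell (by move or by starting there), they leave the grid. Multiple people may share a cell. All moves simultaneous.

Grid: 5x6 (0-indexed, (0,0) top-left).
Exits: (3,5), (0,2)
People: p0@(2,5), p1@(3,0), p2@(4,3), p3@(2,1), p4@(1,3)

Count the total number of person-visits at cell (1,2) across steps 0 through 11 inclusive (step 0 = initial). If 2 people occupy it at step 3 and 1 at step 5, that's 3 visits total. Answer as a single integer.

Answer: 0

Derivation:
Step 0: p0@(2,5) p1@(3,0) p2@(4,3) p3@(2,1) p4@(1,3) -> at (1,2): 0 [-], cum=0
Step 1: p0@ESC p1@(3,1) p2@(3,3) p3@(1,1) p4@(0,3) -> at (1,2): 0 [-], cum=0
Step 2: p0@ESC p1@(3,2) p2@(3,4) p3@(0,1) p4@ESC -> at (1,2): 0 [-], cum=0
Step 3: p0@ESC p1@(3,3) p2@ESC p3@ESC p4@ESC -> at (1,2): 0 [-], cum=0
Step 4: p0@ESC p1@(3,4) p2@ESC p3@ESC p4@ESC -> at (1,2): 0 [-], cum=0
Step 5: p0@ESC p1@ESC p2@ESC p3@ESC p4@ESC -> at (1,2): 0 [-], cum=0
Total visits = 0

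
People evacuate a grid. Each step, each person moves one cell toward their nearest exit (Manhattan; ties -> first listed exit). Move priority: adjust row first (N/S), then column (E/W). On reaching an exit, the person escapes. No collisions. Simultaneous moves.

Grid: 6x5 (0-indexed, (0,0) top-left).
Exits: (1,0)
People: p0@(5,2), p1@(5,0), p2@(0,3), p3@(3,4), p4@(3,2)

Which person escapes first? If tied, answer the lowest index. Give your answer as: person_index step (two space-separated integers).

Step 1: p0:(5,2)->(4,2) | p1:(5,0)->(4,0) | p2:(0,3)->(1,3) | p3:(3,4)->(2,4) | p4:(3,2)->(2,2)
Step 2: p0:(4,2)->(3,2) | p1:(4,0)->(3,0) | p2:(1,3)->(1,2) | p3:(2,4)->(1,4) | p4:(2,2)->(1,2)
Step 3: p0:(3,2)->(2,2) | p1:(3,0)->(2,0) | p2:(1,2)->(1,1) | p3:(1,4)->(1,3) | p4:(1,2)->(1,1)
Step 4: p0:(2,2)->(1,2) | p1:(2,0)->(1,0)->EXIT | p2:(1,1)->(1,0)->EXIT | p3:(1,3)->(1,2) | p4:(1,1)->(1,0)->EXIT
Step 5: p0:(1,2)->(1,1) | p1:escaped | p2:escaped | p3:(1,2)->(1,1) | p4:escaped
Step 6: p0:(1,1)->(1,0)->EXIT | p1:escaped | p2:escaped | p3:(1,1)->(1,0)->EXIT | p4:escaped
Exit steps: [6, 4, 4, 6, 4]
First to escape: p1 at step 4

Answer: 1 4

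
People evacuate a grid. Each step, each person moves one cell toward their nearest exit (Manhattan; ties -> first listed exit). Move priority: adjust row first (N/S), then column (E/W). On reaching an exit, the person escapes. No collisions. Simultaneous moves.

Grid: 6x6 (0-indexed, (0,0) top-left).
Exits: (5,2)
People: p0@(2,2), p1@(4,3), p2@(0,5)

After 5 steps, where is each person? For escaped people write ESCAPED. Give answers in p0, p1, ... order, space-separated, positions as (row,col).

Step 1: p0:(2,2)->(3,2) | p1:(4,3)->(5,3) | p2:(0,5)->(1,5)
Step 2: p0:(3,2)->(4,2) | p1:(5,3)->(5,2)->EXIT | p2:(1,5)->(2,5)
Step 3: p0:(4,2)->(5,2)->EXIT | p1:escaped | p2:(2,5)->(3,5)
Step 4: p0:escaped | p1:escaped | p2:(3,5)->(4,5)
Step 5: p0:escaped | p1:escaped | p2:(4,5)->(5,5)

ESCAPED ESCAPED (5,5)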